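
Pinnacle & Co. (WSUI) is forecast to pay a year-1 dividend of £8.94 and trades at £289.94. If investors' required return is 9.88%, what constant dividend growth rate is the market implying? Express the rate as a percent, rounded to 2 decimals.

6.80%

From P₀ = D₁/(r − g), the implied growth is g = r − D₁/P₀.
g = 0.0988 − 8.94/289.94 = 0.0988 − 0.03083 = 0.06797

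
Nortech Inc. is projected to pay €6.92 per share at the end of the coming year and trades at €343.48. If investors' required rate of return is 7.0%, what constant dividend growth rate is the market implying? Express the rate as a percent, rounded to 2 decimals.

4.99%

From P₀ = D₁/(r − g), the implied growth is g = r − D₁/P₀.
g = 0.07 − 6.92/343.48 = 0.07 − 0.02015 = 0.04985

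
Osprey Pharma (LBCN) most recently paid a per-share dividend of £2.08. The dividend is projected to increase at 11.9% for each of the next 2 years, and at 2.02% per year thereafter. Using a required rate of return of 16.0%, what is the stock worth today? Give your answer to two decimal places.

£18.07

Two-stage DDM. Project D₁…D_2 at 0.119, terminal growth 0.0202, discount at r = 0.16.
D_1 = 2.3275
D_2 = 2.6045
Terminal value at t=2: TV = D_3/(r−g) = 2.6571/(0.16−0.0202) = 19.0065
P₀ = 2.3275/(1+0.16)^1 + 2.6045/(1+0.16)^2 + 19.0065/(1+0.16)^2 = 18.0670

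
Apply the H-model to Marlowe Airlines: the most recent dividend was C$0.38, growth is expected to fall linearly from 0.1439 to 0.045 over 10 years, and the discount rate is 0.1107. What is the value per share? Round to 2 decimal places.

C$8.90

H-model: P₀ = D₀[(1+g_L) + H(g_S−g_L)]/(r−g_L), with H = 10/2 = 5.
P₀ = 0.38 × [(1+0.045) + 5×(0.1439−0.045)] / (0.1107−0.045)
   = 0.38 × 1.5395 / 0.0657 = 8.9043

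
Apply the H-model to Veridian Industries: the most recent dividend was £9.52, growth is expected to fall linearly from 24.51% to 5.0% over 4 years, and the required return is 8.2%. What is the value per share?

H-model: P₀ = D₀[(1+g_L) + H(g_S−g_L)]/(r−g_L), with H = 4/2 = 2.
P₀ = 9.52 × [(1+0.05) + 2×(0.2451−0.05)] / (0.082−0.05)
   = 9.52 × 1.4402 / 0.032 = 428.4595

£428.46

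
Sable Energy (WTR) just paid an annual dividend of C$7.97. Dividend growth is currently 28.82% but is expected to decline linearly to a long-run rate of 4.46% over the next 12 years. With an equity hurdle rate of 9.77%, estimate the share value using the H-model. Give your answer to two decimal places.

C$376.17

H-model: P₀ = D₀[(1+g_L) + H(g_S−g_L)]/(r−g_L), with H = 12/2 = 6.
P₀ = 7.97 × [(1+0.0446) + 6×(0.2882−0.0446)] / (0.0977−0.0446)
   = 7.97 × 2.5062 / 0.0531 = 376.1660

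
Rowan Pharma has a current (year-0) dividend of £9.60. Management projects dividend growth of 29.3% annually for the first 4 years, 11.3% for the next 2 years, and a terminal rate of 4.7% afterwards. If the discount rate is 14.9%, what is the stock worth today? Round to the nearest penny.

Three-stage DDM. Project D₁…D_6; terminal Gordon value at t=6 with g = 0.047; discount at r = 0.149.
D_1 = 12.4128
D_2 = 16.0498
D_3 = 20.7523
D_4 = 26.8328
D_5 = 29.8649
D_6 = 33.2396
TV_6 = 34.8019/(0.149−0.047) = 341.1946
P₀ = Σ Dₜ/(1+r)ᵗ + TV_6/(1+r)^6 = 229.6743

£229.67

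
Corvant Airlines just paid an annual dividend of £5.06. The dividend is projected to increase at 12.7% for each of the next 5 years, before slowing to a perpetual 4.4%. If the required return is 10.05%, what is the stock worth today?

Two-stage DDM. Project D₁…D_5 at 0.127, terminal growth 0.044, discount at r = 0.1005.
D_1 = 5.7026
D_2 = 6.4269
D_3 = 7.2431
D_4 = 8.1629
D_5 = 9.1996
Terminal value at t=5: TV = D_6/(r−g) = 9.6044/(0.1005−0.044) = 169.9895
P₀ = 5.7026/(1+0.1005)^1 + 6.4269/(1+0.1005)^2 + 7.2431/(1+0.1005)^3 + 8.1629/(1+0.1005)^4 + 9.1996/(1+0.1005)^5 + 169.9895/(1+0.1005)^5 = 132.4980

£132.50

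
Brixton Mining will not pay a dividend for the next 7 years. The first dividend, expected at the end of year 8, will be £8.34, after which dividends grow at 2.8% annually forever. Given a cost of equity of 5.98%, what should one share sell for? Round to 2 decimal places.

£174.65

Deferred-dividend DDM. At t=7 the remaining stream is a growing perpetuity with first payment D_8 = 8.34.
V_7 = D_8/(r−g) = 8.34/(0.0598−0.028) = 262.2642
P₀ = V_7/(1+r)^7 = 262.2642/(1+0.0598)^7 = 174.6512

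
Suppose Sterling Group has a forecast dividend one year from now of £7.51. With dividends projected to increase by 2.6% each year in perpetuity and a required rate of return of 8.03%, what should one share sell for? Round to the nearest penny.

£138.31

Gordon growth model: P₀ = D₁/(r − g), with D₁ = 7.51 given directly.
P₀ = 7.5100 / (0.0803 − 0.026) = 7.5100 / 0.0543 = 138.3057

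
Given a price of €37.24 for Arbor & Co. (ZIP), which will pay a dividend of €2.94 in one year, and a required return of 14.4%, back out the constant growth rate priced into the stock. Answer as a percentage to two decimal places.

6.51%

From P₀ = D₁/(r − g), the implied growth is g = r − D₁/P₀.
g = 0.144 − 2.94/37.24 = 0.144 − 0.07895 = 0.06505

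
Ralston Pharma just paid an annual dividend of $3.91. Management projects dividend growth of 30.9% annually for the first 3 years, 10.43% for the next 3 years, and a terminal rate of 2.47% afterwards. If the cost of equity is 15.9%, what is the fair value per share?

Three-stage DDM. Project D₁…D_6; terminal Gordon value at t=6 with g = 0.0247; discount at r = 0.159.
D_1 = 5.1182
D_2 = 6.6997
D_3 = 8.7699
D_4 = 9.6846
D_5 = 10.6947
D_6 = 11.8102
TV_6 = 12.1019/(0.159−0.0247) = 90.1110
P₀ = Σ Dₜ/(1+r)ᵗ + TV_6/(1+r)^6 = 67.5676

$67.57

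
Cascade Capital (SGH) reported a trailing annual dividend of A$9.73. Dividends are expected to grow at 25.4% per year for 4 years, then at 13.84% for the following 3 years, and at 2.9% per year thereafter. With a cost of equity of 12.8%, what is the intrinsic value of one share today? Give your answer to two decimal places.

A$255.27

Three-stage DDM. Project D₁…D_7; terminal Gordon value at t=7 with g = 0.029; discount at r = 0.128.
D_1 = 12.2014
D_2 = 15.3006
D_3 = 19.1869
D_4 = 24.0604
D_5 = 27.3904
D_6 = 31.1812
D_7 = 35.4967
TV_7 = 36.5261/(0.128−0.029) = 368.9503
P₀ = Σ Dₜ/(1+r)ᵗ + TV_7/(1+r)^7 = 255.2671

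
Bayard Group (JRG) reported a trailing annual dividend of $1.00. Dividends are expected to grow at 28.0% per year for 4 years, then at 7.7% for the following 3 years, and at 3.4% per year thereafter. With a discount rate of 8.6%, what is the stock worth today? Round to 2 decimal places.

Three-stage DDM. Project D₁…D_7; terminal Gordon value at t=7 with g = 0.034; discount at r = 0.086.
D_1 = 1.2800
D_2 = 1.6384
D_3 = 2.0972
D_4 = 2.6844
D_5 = 2.8910
D_6 = 3.1137
D_7 = 3.3534
TV_7 = 3.4674/(0.086−0.034) = 66.6813
P₀ = Σ Dₜ/(1+r)ᵗ + TV_7/(1+r)^7 = 49.2570

$49.26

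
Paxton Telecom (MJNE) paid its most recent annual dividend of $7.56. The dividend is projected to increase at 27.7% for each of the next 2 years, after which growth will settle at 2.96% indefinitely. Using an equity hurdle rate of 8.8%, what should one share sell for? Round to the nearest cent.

Two-stage DDM. Project D₁…D_2 at 0.277, terminal growth 0.0296, discount at r = 0.088.
D_1 = 9.6541
D_2 = 12.3283
Terminal value at t=2: TV = D_3/(r−g) = 12.6932/(0.088−0.0296) = 217.3498
P₀ = 9.6541/(1+0.088)^1 + 12.3283/(1+0.088)^2 + 217.3498/(1+0.088)^2 = 202.9001

$202.90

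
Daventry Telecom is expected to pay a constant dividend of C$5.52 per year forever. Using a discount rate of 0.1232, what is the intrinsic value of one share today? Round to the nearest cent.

Zero-growth DDM (perpetuity): P₀ = D/r = 5.52 / 0.1232 = 44.8052

C$44.81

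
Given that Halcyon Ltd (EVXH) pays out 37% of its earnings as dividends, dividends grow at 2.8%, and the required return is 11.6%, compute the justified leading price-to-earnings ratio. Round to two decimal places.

4.20

Justified leading P/E = b/(r−g) = 0.37/(0.116−0.028) = 4.2045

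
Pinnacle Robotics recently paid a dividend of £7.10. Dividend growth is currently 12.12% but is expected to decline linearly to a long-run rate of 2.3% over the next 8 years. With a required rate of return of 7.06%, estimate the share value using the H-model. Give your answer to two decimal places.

H-model: P₀ = D₀[(1+g_L) + H(g_S−g_L)]/(r−g_L), with H = 8/2 = 4.
P₀ = 7.10 × [(1+0.023) + 4×(0.1212−0.023)] / (0.0706−0.023)
   = 7.10 × 1.4158 / 0.0476 = 211.1803

£211.18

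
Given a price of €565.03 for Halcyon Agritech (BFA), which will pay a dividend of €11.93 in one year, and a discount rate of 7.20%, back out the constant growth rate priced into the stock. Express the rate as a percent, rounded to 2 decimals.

From P₀ = D₁/(r − g), the implied growth is g = r − D₁/P₀.
g = 0.072 − 11.93/565.03 = 0.072 − 0.02111 = 0.05089

5.09%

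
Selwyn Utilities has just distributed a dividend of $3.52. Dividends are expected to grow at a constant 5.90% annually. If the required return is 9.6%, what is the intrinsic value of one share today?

$100.75

Gordon growth model: P₀ = D₁/(r − g). D₁ = 3.52 × (1 + 0.059) = 3.7277.
P₀ = 3.7277 / (0.096 − 0.059) = 3.7277 / 0.037 = 100.7481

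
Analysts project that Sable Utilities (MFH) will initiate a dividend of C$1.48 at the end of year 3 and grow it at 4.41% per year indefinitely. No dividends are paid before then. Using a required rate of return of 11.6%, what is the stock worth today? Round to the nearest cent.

Deferred-dividend DDM. At t=2 the remaining stream is a growing perpetuity with first payment D_3 = 1.48.
V_2 = D_3/(r−g) = 1.48/(0.116−0.0441) = 20.5841
P₀ = V_2/(1+r)^2 = 20.5841/(1+0.116)^2 = 16.5274

C$16.53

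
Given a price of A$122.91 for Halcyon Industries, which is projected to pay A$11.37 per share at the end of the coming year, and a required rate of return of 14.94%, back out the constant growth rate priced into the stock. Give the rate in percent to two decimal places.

From P₀ = D₁/(r − g), the implied growth is g = r − D₁/P₀.
g = 0.1494 − 11.37/122.91 = 0.1494 − 0.09251 = 0.05689

5.69%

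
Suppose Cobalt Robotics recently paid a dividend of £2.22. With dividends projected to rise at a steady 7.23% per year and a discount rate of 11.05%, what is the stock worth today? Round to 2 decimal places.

Gordon growth model: P₀ = D₁/(r − g). D₁ = 2.22 × (1 + 0.0723) = 2.3805.
P₀ = 2.3805 / (0.1105 − 0.0723) = 2.3805 / 0.0382 = 62.3169

£62.32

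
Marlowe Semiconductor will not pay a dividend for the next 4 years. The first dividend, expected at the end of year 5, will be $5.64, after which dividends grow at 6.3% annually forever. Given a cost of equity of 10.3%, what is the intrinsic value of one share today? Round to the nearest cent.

Deferred-dividend DDM. At t=4 the remaining stream is a growing perpetuity with first payment D_5 = 5.64.
V_4 = D_5/(r−g) = 5.64/(0.103−0.063) = 141.0000
P₀ = V_4/(1+r)^4 = 141.0000/(1+0.103)^4 = 95.2614

$95.26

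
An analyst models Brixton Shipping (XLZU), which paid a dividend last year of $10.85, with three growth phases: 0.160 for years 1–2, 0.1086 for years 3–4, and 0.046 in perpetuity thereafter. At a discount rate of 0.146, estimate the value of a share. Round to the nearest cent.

$152.07

Three-stage DDM. Project D₁…D_4; terminal Gordon value at t=4 with g = 0.046; discount at r = 0.146.
D_1 = 12.5860
D_2 = 14.5998
D_3 = 16.1853
D_4 = 17.9430
TV_4 = 18.7684/(0.146−0.046) = 187.6840
P₀ = Σ Dₜ/(1+r)ᵗ + TV_4/(1+r)^4 = 152.0711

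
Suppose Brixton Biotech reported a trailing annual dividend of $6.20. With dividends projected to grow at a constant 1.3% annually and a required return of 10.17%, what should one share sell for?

Gordon growth model: P₀ = D₁/(r − g). D₁ = 6.20 × (1 + 0.013) = 6.2806.
P₀ = 6.2806 / (0.1017 − 0.013) = 6.2806 / 0.0887 = 70.8072

$70.81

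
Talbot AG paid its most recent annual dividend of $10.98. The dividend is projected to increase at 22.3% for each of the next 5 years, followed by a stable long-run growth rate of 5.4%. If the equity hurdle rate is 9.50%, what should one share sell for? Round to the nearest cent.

$568.02

Two-stage DDM. Project D₁…D_5 at 0.223, terminal growth 0.054, discount at r = 0.095.
D_1 = 13.4285
D_2 = 16.4231
D_3 = 20.0855
D_4 = 24.5645
D_5 = 30.0424
Terminal value at t=5: TV = D_6/(r−g) = 31.6647/(0.095−0.054) = 772.3095
P₀ = 13.4285/(1+0.095)^1 + 16.4231/(1+0.095)^2 + 20.0855/(1+0.095)^3 + 24.5645/(1+0.095)^4 + 30.0424/(1+0.095)^5 + 772.3095/(1+0.095)^5 = 568.0213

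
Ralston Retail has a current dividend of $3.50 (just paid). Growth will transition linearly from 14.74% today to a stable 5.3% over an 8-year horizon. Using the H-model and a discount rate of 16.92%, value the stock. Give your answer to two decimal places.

H-model: P₀ = D₀[(1+g_L) + H(g_S−g_L)]/(r−g_L), with H = 8/2 = 4.
P₀ = 3.50 × [(1+0.053) + 4×(0.1474−0.053)] / (0.1692−0.053)
   = 3.50 × 1.4306 / 0.1162 = 43.0904

$43.09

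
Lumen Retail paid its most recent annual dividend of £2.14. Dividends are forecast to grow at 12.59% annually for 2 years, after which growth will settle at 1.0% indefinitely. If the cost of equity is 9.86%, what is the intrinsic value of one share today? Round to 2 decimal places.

Two-stage DDM. Project D₁…D_2 at 0.1259, terminal growth 0.01, discount at r = 0.0986.
D_1 = 2.4094
D_2 = 2.7128
Terminal value at t=2: TV = D_3/(r−g) = 2.7399/(0.0986−0.01) = 30.9244
P₀ = 2.4094/(1+0.0986)^1 + 2.7128/(1+0.0986)^2 + 30.9244/(1+0.0986)^2 = 30.0634

£30.06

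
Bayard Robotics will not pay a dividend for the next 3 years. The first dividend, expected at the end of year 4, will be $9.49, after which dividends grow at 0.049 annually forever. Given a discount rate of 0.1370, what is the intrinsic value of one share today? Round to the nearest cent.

$73.37

Deferred-dividend DDM. At t=3 the remaining stream is a growing perpetuity with first payment D_4 = 9.49.
V_3 = D_4/(r−g) = 9.49/(0.137−0.049) = 107.8409
P₀ = V_3/(1+r)^3 = 107.8409/(1+0.137)^3 = 73.3672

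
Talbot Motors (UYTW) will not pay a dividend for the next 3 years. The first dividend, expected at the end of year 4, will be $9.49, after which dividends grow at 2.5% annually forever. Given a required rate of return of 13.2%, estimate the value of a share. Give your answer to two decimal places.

Deferred-dividend DDM. At t=3 the remaining stream is a growing perpetuity with first payment D_4 = 9.49.
V_3 = D_4/(r−g) = 9.49/(0.132−0.025) = 88.6916
P₀ = V_3/(1+r)^3 = 88.6916/(1+0.132)^3 = 61.1425

$61.14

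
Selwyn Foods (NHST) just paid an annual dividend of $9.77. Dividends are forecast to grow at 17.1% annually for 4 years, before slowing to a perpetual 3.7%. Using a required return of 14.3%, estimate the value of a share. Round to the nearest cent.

$146.83

Two-stage DDM. Project D₁…D_4 at 0.171, terminal growth 0.037, discount at r = 0.143.
D_1 = 11.4407
D_2 = 13.3970
D_3 = 15.6879
D_4 = 18.3705
Terminal value at t=4: TV = D_5/(r−g) = 19.0503/(0.143−0.037) = 179.7194
P₀ = 11.4407/(1+0.143)^1 + 13.3970/(1+0.143)^2 + 15.6879/(1+0.143)^3 + 18.3705/(1+0.143)^4 + 179.7194/(1+0.143)^4 = 146.8283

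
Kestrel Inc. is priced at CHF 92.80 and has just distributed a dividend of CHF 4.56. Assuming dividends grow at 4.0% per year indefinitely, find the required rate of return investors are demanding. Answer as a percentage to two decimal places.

9.11%

Rearranging the constant-growth DDM: r = D₁/P₀ + g.
D₁ = 4.56 × (1 + 0.04) = 4.7424.
r = 4.7424 / 92.80 + 0.04 = 0.05110 + 0.04 = 0.09110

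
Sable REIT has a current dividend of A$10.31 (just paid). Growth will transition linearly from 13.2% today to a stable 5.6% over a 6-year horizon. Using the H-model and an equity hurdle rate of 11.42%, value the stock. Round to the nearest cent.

H-model: P₀ = D₀[(1+g_L) + H(g_S−g_L)]/(r−g_L), with H = 6/2 = 3.
P₀ = 10.31 × [(1+0.056) + 3×(0.132−0.056)] / (0.1142−0.056)
   = 10.31 × 1.2840 / 0.0582 = 227.4577

A$227.46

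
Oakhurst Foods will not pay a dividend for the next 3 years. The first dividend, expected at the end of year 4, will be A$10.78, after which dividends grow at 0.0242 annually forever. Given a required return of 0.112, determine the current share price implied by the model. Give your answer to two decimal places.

Deferred-dividend DDM. At t=3 the remaining stream is a growing perpetuity with first payment D_4 = 10.78.
V_3 = D_4/(r−g) = 10.78/(0.112−0.0242) = 122.7790
P₀ = V_3/(1+r)^3 = 122.7790/(1+0.112)^3 = 89.2915

A$89.29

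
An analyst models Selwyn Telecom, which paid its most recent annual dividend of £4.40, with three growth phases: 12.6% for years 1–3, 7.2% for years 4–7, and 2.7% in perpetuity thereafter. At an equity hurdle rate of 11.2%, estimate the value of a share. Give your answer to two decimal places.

Three-stage DDM. Project D₁…D_7; terminal Gordon value at t=7 with g = 0.027; discount at r = 0.112.
D_1 = 4.9544
D_2 = 5.5787
D_3 = 6.2816
D_4 = 6.7338
D_5 = 7.2187
D_6 = 7.7384
D_7 = 8.2956
TV_7 = 8.5196/(0.112−0.027) = 100.2302
P₀ = Σ Dₜ/(1+r)ᵗ + TV_7/(1+r)^7 = 77.8953

£77.90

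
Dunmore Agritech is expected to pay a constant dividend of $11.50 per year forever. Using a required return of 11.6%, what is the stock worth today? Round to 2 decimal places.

$99.14

Zero-growth DDM (perpetuity): P₀ = D/r = 11.50 / 0.116 = 99.1379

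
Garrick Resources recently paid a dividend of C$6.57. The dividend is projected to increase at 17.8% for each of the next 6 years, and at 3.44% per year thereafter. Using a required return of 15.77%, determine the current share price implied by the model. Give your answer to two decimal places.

Two-stage DDM. Project D₁…D_6 at 0.178, terminal growth 0.0344, discount at r = 0.1577.
D_1 = 7.7395
D_2 = 9.1171
D_3 = 10.7399
D_4 = 12.6516
D_5 = 14.9036
D_6 = 17.5565
Terminal value at t=6: TV = D_7/(r−g) = 18.1604/(0.1577−0.0344) = 147.2864
P₀ = 7.7395/(1+0.1577)^1 + 9.1171/(1+0.1577)^2 + 10.7399/(1+0.1577)^3 + 12.6516/(1+0.1577)^4 + 14.9036/(1+0.1577)^5 + 17.5565/(1+0.1577)^6 + 147.2864/(1+0.1577)^6 = 103.0880

C$103.09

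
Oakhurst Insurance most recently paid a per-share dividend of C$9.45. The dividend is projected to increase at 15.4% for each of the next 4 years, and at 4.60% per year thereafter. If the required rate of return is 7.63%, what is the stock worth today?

C$476.27

Two-stage DDM. Project D₁…D_4 at 0.154, terminal growth 0.046, discount at r = 0.0763.
D_1 = 10.9053
D_2 = 12.5847
D_3 = 14.5228
D_4 = 16.7593
Terminal value at t=4: TV = D_5/(r−g) = 17.5302/(0.0763−0.046) = 578.5543
P₀ = 10.9053/(1+0.0763)^1 + 12.5847/(1+0.0763)^2 + 14.5228/(1+0.0763)^3 + 16.7593/(1+0.0763)^4 + 578.5543/(1+0.0763)^4 = 476.2651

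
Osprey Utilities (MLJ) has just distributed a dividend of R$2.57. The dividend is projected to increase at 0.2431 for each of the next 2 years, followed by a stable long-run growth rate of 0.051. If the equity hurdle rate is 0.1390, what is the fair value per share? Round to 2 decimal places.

Two-stage DDM. Project D₁…D_2 at 0.2431, terminal growth 0.051, discount at r = 0.139.
D_1 = 3.1948
D_2 = 3.9714
Terminal value at t=2: TV = D_3/(r−g) = 4.1740/(0.139−0.051) = 47.4313
P₀ = 3.1948/(1+0.139)^1 + 3.9714/(1+0.139)^2 + 47.4313/(1+0.139)^2 = 42.4271

R$42.43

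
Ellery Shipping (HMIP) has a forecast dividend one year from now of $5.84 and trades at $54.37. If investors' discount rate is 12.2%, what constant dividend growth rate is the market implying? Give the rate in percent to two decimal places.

1.46%

From P₀ = D₁/(r − g), the implied growth is g = r − D₁/P₀.
g = 0.122 − 5.84/54.37 = 0.122 − 0.10741 = 0.01459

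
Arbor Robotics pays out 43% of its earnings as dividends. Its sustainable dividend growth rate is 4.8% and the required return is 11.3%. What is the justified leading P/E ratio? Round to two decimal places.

Justified leading P/E = b/(r−g) = 0.43/(0.113−0.048) = 6.6154

6.62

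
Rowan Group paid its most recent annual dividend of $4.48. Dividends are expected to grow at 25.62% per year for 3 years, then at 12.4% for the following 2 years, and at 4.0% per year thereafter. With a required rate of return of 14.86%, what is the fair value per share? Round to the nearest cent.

Three-stage DDM. Project D₁…D_5; terminal Gordon value at t=5 with g = 0.04; discount at r = 0.1486.
D_1 = 5.6278
D_2 = 7.0696
D_3 = 8.8808
D_4 = 9.9821
D_5 = 11.2198
TV_5 = 11.6686/(0.1486−0.04) = 107.4461
P₀ = Σ Dₜ/(1+r)ᵗ + TV_5/(1+r)^5 = 81.2126

$81.21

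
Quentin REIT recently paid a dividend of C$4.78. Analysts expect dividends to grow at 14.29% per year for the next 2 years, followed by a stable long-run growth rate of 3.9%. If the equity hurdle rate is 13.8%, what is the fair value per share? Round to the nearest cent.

Two-stage DDM. Project D₁…D_2 at 0.1429, terminal growth 0.039, discount at r = 0.138.
D_1 = 5.4631
D_2 = 6.2437
Terminal value at t=2: TV = D_3/(r−g) = 6.4872/(0.138−0.039) = 65.5277
P₀ = 5.4631/(1+0.138)^1 + 6.2437/(1+0.138)^2 + 65.5277/(1+0.138)^2 = 60.2206

C$60.22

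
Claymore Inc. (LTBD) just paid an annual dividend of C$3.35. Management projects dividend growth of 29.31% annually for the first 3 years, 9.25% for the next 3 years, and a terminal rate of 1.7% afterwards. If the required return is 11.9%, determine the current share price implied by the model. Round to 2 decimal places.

C$76.27

Three-stage DDM. Project D₁…D_6; terminal Gordon value at t=6 with g = 0.017; discount at r = 0.119.
D_1 = 4.3319
D_2 = 5.6016
D_3 = 7.2434
D_4 = 7.9134
D_5 = 8.6454
D_6 = 9.4451
TV_6 = 9.6056/(0.119−0.017) = 94.1730
P₀ = Σ Dₜ/(1+r)ᵗ + TV_6/(1+r)^6 = 76.2672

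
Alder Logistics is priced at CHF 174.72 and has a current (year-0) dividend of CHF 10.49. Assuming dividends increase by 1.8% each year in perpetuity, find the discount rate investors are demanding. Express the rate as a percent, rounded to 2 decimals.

7.91%

Rearranging the constant-growth DDM: r = D₁/P₀ + g.
D₁ = 10.49 × (1 + 0.018) = 10.6788.
r = 10.6788 / 174.72 + 0.018 = 0.06112 + 0.018 = 0.07912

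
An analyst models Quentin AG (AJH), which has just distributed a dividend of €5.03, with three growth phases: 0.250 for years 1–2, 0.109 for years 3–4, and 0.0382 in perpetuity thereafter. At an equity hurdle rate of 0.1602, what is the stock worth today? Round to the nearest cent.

€67.57

Three-stage DDM. Project D₁…D_4; terminal Gordon value at t=4 with g = 0.0382; discount at r = 0.1602.
D_1 = 6.2875
D_2 = 7.8594
D_3 = 8.7160
D_4 = 9.6661
TV_4 = 10.0353/(0.1602−0.0382) = 82.2569
P₀ = Σ Dₜ/(1+r)ᵗ + TV_4/(1+r)^4 = 67.5725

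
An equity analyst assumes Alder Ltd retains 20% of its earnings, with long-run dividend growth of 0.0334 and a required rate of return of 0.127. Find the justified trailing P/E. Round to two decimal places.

Payout ratio b = 1 − 0.20 = 0.80.
Justified trailing P/E = b(1+g)/(r−g) = 0.80×(1+0.0334)/(0.127−0.0334) = 8.8325

8.83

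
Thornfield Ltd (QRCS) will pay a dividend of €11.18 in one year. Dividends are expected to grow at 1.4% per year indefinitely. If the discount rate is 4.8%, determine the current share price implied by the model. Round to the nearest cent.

Gordon growth model: P₀ = D₁/(r − g), with D₁ = 11.18 given directly.
P₀ = 11.1800 / (0.048 − 0.014) = 11.1800 / 0.034 = 328.8235

€328.82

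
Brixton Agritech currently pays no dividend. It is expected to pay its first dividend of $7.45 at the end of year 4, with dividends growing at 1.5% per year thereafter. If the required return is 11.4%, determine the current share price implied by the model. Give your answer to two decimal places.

Deferred-dividend DDM. At t=3 the remaining stream is a growing perpetuity with first payment D_4 = 7.45.
V_3 = D_4/(r−g) = 7.45/(0.114−0.015) = 75.2525
P₀ = V_3/(1+r)^3 = 75.2525/(1+0.114)^3 = 54.4334

$54.43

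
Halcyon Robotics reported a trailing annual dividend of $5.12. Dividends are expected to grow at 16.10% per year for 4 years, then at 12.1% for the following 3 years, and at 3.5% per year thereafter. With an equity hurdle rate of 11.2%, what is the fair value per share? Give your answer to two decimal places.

$125.16

Three-stage DDM. Project D₁…D_7; terminal Gordon value at t=7 with g = 0.035; discount at r = 0.112.
D_1 = 5.9443
D_2 = 6.9014
D_3 = 8.0125
D_4 = 9.3025
D_5 = 10.4281
D_6 = 11.6899
D_7 = 13.1044
TV_7 = 13.5630/(0.112−0.035) = 176.1430
P₀ = Σ Dₜ/(1+r)ᵗ + TV_7/(1+r)^7 = 125.1647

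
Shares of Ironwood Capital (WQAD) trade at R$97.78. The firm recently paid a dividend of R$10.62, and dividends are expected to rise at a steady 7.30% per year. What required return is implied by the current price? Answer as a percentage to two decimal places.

Rearranging the constant-growth DDM: r = D₁/P₀ + g.
D₁ = 10.62 × (1 + 0.073) = 11.3953.
r = 11.3953 / 97.78 + 0.073 = 0.11654 + 0.073 = 0.18954

18.95%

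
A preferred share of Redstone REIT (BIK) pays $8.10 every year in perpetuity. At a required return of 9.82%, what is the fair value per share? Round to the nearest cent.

Zero-growth DDM (perpetuity): P₀ = D/r = 8.10 / 0.0982 = 82.4847

$82.48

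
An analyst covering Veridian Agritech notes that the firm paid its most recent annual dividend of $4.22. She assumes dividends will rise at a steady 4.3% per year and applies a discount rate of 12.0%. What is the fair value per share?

$57.16

Gordon growth model: P₀ = D₁/(r − g). D₁ = 4.22 × (1 + 0.043) = 4.4015.
P₀ = 4.4015 / (0.12 − 0.043) = 4.4015 / 0.077 = 57.1618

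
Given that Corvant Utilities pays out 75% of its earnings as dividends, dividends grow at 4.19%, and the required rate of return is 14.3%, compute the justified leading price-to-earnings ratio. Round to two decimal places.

Justified leading P/E = b/(r−g) = 0.75/(0.143−0.0419) = 7.4184

7.42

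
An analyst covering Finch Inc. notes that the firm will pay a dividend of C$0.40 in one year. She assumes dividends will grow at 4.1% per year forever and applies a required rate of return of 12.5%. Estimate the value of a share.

C$4.76

Gordon growth model: P₀ = D₁/(r − g), with D₁ = 0.40 given directly.
P₀ = 0.4000 / (0.125 − 0.041) = 0.4000 / 0.084 = 4.7619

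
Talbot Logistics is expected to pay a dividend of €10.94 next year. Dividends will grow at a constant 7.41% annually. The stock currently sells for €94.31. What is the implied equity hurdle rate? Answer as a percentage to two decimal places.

Rearranging the constant-growth DDM: r = D₁/P₀ + g.
r = 10.9400 / 94.31 + 0.0741 = 0.11600 + 0.0741 = 0.19010

19.01%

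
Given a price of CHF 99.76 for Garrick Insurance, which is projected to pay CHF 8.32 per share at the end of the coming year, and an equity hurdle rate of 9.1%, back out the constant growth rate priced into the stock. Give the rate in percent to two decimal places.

From P₀ = D₁/(r − g), the implied growth is g = r − D₁/P₀.
g = 0.091 − 8.32/99.76 = 0.091 − 0.08340 = 0.00760

0.76%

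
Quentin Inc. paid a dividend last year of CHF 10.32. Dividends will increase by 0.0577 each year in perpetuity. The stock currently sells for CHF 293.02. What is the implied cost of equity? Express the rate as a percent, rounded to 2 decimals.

9.50%

Rearranging the constant-growth DDM: r = D₁/P₀ + g.
D₁ = 10.32 × (1 + 0.0577) = 10.9155.
r = 10.9155 / 293.02 + 0.0577 = 0.03725 + 0.0577 = 0.09495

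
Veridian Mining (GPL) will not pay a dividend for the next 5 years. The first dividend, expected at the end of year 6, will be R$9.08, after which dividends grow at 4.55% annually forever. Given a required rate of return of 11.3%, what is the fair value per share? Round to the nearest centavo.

R$78.76

Deferred-dividend DDM. At t=5 the remaining stream is a growing perpetuity with first payment D_6 = 9.08.
V_5 = D_6/(r−g) = 9.08/(0.113−0.0455) = 134.5185
P₀ = V_5/(1+r)^5 = 134.5185/(1+0.113)^5 = 78.7601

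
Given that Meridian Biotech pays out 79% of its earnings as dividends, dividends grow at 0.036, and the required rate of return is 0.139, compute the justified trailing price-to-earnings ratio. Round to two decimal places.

Justified trailing P/E = b(1+g)/(r−g) = 0.79×(1+0.036)/(0.139−0.036) = 7.9460

7.95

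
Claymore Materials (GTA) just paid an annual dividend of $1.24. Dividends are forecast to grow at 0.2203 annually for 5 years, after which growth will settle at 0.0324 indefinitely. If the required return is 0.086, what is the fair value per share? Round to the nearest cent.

Two-stage DDM. Project D₁…D_5 at 0.2203, terminal growth 0.0324, discount at r = 0.086.
D_1 = 1.5132
D_2 = 1.8465
D_3 = 2.2533
D_4 = 2.7497
D_5 = 3.3555
Terminal value at t=5: TV = D_6/(r−g) = 3.4642/(0.086−0.0324) = 64.6306
P₀ = 1.5132/(1+0.086)^1 + 1.8465/(1+0.086)^2 + 2.2533/(1+0.086)^3 + 2.7497/(1+0.086)^4 + 3.3555/(1+0.086)^5 + 64.6306/(1+0.086)^5 = 51.7011

$51.70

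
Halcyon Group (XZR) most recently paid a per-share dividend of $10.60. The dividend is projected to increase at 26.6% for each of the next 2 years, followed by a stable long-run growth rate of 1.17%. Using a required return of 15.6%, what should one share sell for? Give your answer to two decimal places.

$113.46

Two-stage DDM. Project D₁…D_2 at 0.266, terminal growth 0.0117, discount at r = 0.156.
D_1 = 13.4196
D_2 = 16.9892
Terminal value at t=2: TV = D_3/(r−g) = 17.1880/(0.156−0.0117) = 119.1129
P₀ = 13.4196/(1+0.156)^1 + 16.9892/(1+0.156)^2 + 119.1129/(1+0.156)^2 = 113.4559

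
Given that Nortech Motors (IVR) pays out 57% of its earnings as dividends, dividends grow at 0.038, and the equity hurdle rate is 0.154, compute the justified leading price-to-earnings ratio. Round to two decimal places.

Justified leading P/E = b/(r−g) = 0.57/(0.154−0.038) = 4.9138

4.91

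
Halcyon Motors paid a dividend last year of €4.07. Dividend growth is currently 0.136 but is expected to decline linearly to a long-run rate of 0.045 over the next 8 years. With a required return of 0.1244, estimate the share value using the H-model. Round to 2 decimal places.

€72.22

H-model: P₀ = D₀[(1+g_L) + H(g_S−g_L)]/(r−g_L), with H = 8/2 = 4.
P₀ = 4.07 × [(1+0.045) + 4×(0.136−0.045)] / (0.1244−0.045)
   = 4.07 × 1.4090 / 0.0794 = 72.2246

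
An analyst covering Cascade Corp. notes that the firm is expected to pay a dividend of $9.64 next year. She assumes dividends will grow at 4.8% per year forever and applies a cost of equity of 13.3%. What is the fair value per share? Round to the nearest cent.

Gordon growth model: P₀ = D₁/(r − g), with D₁ = 9.64 given directly.
P₀ = 9.6400 / (0.133 − 0.048) = 9.6400 / 0.085 = 113.4118

$113.41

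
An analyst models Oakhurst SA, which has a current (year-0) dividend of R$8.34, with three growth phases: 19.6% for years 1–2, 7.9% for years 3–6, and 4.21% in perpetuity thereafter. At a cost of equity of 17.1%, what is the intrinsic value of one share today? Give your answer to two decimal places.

R$96.40

Three-stage DDM. Project D₁…D_6; terminal Gordon value at t=6 with g = 0.0421; discount at r = 0.171.
D_1 = 9.9746
D_2 = 11.9297
D_3 = 12.8721
D_4 = 13.8890
D_5 = 14.9862
D_6 = 16.1702
TV_6 = 16.8509/(0.171−0.0421) = 130.7286
P₀ = Σ Dₜ/(1+r)ᵗ + TV_6/(1+r)^6 = 96.4012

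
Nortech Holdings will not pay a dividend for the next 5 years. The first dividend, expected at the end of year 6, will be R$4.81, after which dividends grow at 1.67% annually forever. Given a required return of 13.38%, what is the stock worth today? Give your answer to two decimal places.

R$21.92

Deferred-dividend DDM. At t=5 the remaining stream is a growing perpetuity with first payment D_6 = 4.81.
V_5 = D_6/(r−g) = 4.81/(0.1338−0.0167) = 41.0760
P₀ = V_5/(1+r)^5 = 41.0760/(1+0.1338)^5 = 21.9233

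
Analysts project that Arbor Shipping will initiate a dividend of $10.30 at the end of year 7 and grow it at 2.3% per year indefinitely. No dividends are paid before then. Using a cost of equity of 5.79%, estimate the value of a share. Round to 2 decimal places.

Deferred-dividend DDM. At t=6 the remaining stream is a growing perpetuity with first payment D_7 = 10.30.
V_6 = D_7/(r−g) = 10.30/(0.0579−0.023) = 295.1289
P₀ = V_6/(1+r)^6 = 295.1289/(1+0.0579)^6 = 210.5446

$210.54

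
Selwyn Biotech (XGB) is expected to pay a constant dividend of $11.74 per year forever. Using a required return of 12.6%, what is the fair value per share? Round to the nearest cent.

$93.17

Zero-growth DDM (perpetuity): P₀ = D/r = 11.74 / 0.126 = 93.1746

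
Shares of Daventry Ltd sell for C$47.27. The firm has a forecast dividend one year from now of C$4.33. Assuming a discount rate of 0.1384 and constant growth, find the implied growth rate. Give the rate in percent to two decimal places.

4.68%

From P₀ = D₁/(r − g), the implied growth is g = r − D₁/P₀.
g = 0.1384 − 4.33/47.27 = 0.1384 − 0.09160 = 0.04680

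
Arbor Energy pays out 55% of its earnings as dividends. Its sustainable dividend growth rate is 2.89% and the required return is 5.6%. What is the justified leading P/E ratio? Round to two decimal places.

Justified leading P/E = b/(r−g) = 0.55/(0.056−0.0289) = 20.2952

20.30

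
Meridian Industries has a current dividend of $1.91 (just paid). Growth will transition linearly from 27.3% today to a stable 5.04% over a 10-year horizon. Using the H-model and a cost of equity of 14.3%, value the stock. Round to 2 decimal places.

H-model: P₀ = D₀[(1+g_L) + H(g_S−g_L)]/(r−g_L), with H = 10/2 = 5.
P₀ = 1.91 × [(1+0.0504) + 5×(0.273−0.0504)] / (0.143−0.0504)
   = 1.91 × 2.1634 / 0.0926 = 44.6230

$44.62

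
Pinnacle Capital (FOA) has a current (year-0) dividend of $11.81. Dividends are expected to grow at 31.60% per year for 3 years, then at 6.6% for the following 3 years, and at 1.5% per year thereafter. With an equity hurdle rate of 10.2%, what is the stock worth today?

$319.94

Three-stage DDM. Project D₁…D_6; terminal Gordon value at t=6 with g = 0.015; discount at r = 0.102.
D_1 = 15.5420
D_2 = 20.4532
D_3 = 26.9164
D_4 = 28.6929
D_5 = 30.5867
D_6 = 32.6054
TV_6 = 33.0945/(0.102−0.015) = 380.3960
P₀ = Σ Dₜ/(1+r)ᵗ + TV_6/(1+r)^6 = 319.9358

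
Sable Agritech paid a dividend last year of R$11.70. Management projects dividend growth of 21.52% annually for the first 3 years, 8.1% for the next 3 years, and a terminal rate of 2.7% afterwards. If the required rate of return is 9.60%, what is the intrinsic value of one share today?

Three-stage DDM. Project D₁…D_6; terminal Gordon value at t=6 with g = 0.027; discount at r = 0.096.
D_1 = 14.2178
D_2 = 17.2775
D_3 = 20.9956
D_4 = 22.6963
D_5 = 24.5347
D_6 = 26.5220
TV_6 = 27.2381/(0.096−0.027) = 394.7549
P₀ = Σ Dₜ/(1+r)ᵗ + TV_6/(1+r)^6 = 317.6020

R$317.60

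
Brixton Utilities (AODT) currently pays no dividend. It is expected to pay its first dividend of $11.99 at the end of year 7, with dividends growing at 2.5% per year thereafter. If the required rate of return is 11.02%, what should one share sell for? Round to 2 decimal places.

Deferred-dividend DDM. At t=6 the remaining stream is a growing perpetuity with first payment D_7 = 11.99.
V_6 = D_7/(r−g) = 11.99/(0.1102−0.025) = 140.7277
P₀ = V_6/(1+r)^6 = 140.7277/(1+0.1102)^6 = 75.1575

$75.16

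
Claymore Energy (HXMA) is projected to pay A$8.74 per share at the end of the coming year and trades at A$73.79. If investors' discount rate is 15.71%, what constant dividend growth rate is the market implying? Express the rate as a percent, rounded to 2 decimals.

3.87%

From P₀ = D₁/(r − g), the implied growth is g = r − D₁/P₀.
g = 0.1571 − 8.74/73.79 = 0.1571 − 0.11844 = 0.03866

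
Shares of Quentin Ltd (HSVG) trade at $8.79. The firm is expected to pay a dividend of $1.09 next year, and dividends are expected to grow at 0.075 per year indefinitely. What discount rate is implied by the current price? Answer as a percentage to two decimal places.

Rearranging the constant-growth DDM: r = D₁/P₀ + g.
r = 1.0900 / 8.79 + 0.075 = 0.12400 + 0.075 = 0.19900

19.90%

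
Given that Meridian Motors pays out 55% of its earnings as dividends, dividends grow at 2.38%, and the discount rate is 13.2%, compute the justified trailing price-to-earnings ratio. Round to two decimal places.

Justified trailing P/E = b(1+g)/(r−g) = 0.55×(1+0.0238)/(0.132−0.0238) = 5.2042

5.20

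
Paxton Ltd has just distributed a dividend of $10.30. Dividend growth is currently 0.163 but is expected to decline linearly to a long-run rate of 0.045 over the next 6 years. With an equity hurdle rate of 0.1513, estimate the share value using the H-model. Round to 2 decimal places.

$135.56

H-model: P₀ = D₀[(1+g_L) + H(g_S−g_L)]/(r−g_L), with H = 6/2 = 3.
P₀ = 10.30 × [(1+0.045) + 3×(0.163−0.045)] / (0.1513−0.045)
   = 10.30 × 1.3990 / 0.1063 = 135.5569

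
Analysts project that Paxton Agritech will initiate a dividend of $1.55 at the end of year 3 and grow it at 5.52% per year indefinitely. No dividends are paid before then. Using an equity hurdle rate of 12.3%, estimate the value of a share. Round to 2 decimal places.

$18.13

Deferred-dividend DDM. At t=2 the remaining stream is a growing perpetuity with first payment D_3 = 1.55.
V_2 = D_3/(r−g) = 1.55/(0.123−0.0552) = 22.8614
P₀ = V_2/(1+r)^2 = 22.8614/(1+0.123)^2 = 18.1277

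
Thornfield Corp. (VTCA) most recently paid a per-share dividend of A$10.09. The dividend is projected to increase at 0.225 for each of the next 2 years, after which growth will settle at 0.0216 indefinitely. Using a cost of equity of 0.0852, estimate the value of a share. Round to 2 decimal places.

A$230.77

Two-stage DDM. Project D₁…D_2 at 0.225, terminal growth 0.0216, discount at r = 0.0852.
D_1 = 12.3603
D_2 = 15.1413
Terminal value at t=2: TV = D_3/(r−g) = 15.4684/(0.0852−0.0216) = 243.2132
P₀ = 12.3603/(1+0.0852)^1 + 15.1413/(1+0.0852)^2 + 243.2132/(1+0.0852)^2 = 230.7695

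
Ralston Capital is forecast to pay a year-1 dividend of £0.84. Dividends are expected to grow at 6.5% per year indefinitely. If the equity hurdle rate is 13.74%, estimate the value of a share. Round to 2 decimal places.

£11.60

Gordon growth model: P₀ = D₁/(r − g), with D₁ = 0.84 given directly.
P₀ = 0.8400 / (0.1374 − 0.065) = 0.8400 / 0.0724 = 11.6022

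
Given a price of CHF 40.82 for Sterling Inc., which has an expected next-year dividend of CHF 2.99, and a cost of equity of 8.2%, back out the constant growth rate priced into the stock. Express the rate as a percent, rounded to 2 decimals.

From P₀ = D₁/(r − g), the implied growth is g = r − D₁/P₀.
g = 0.082 − 2.99/40.82 = 0.082 − 0.07325 = 0.00875

0.88%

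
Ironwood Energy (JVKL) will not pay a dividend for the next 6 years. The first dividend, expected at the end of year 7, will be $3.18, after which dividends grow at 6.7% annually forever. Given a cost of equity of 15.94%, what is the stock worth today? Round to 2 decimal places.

Deferred-dividend DDM. At t=6 the remaining stream is a growing perpetuity with first payment D_7 = 3.18.
V_6 = D_7/(r−g) = 3.18/(0.1594−0.067) = 34.4156
P₀ = V_6/(1+r)^6 = 34.4156/(1+0.1594)^6 = 14.1695

$14.17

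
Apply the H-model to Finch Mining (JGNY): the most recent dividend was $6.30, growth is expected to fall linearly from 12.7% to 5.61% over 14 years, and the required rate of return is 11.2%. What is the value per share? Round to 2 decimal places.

$174.96

H-model: P₀ = D₀[(1+g_L) + H(g_S−g_L)]/(r−g_L), with H = 14/2 = 7.
P₀ = 6.30 × [(1+0.0561) + 7×(0.127−0.0561)] / (0.112−0.0561)
   = 6.30 × 1.5524 / 0.0559 = 174.9574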